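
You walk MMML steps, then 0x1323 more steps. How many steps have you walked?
Convert MMML (Roman numeral) → 1000 + 1000 + 1000 + 50 = 3050 (decimal)
Convert 0x1323 (hexadecimal) → 1×4096 + 3×256 + 2×16 + 3 = 4899 (decimal)
Compute 3050 + 4899 = 7949
7949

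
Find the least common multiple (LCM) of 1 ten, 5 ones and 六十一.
Convert 1 ten, 5 ones (place-value notation) → 1×10 + 5 = 15 (decimal)
Convert 六十一 (Chinese numeral) → 6×10 + 1 = 61 (decimal)
Compute lcm(15, 61) = 915
915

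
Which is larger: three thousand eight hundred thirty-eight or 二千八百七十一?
Convert three thousand eight hundred thirty-eight (English words) → 3×1000 + 8×100 + 38 = 3838 (decimal)
Convert 二千八百七十一 (Chinese numeral) → 2×1000 + 8×100 + 7×10 + 1 = 2871 (decimal)
Compare 3838 vs 2871: larger = 3838
3838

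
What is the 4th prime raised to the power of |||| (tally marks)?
Convert the 4th prime (prime index) → 7 (decimal)
Convert |||| (tally marks) → 4 (decimal)
Compute 7 ^ 4 = 2401
2401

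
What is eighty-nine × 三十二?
Convert eighty-nine (English words) → 89 (decimal)
Convert 三十二 (Chinese numeral) → 3×10 + 2 = 32 (decimal)
Compute 89 × 32 = 2848
2848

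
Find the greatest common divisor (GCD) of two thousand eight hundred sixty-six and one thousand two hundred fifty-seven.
Convert two thousand eight hundred sixty-six (English words) → 2×1000 + 8×100 + 66 = 2866 (decimal)
Convert one thousand two hundred fifty-seven (English words) → 1×1000 + 2×100 + 57 = 1257 (decimal)
Compute gcd(2866, 1257) = 1
1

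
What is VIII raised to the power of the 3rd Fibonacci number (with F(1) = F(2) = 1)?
Convert VIII (Roman numeral) → 5 + 1 + 1 + 1 = 8 (decimal)
Convert the 3rd Fibonacci number (with F(1) = F(2) = 1) (Fibonacci index) → 1, 1, 2 → 2 (decimal)
Compute 8 ^ 2 = 64
64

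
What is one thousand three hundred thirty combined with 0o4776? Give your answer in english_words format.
Convert one thousand three hundred thirty (English words) → 1×1000 + 3×100 + 30 = 1330 (decimal)
Convert 0o4776 (octal) → 4×512 + 7×64 + 7×8 + 6 = 2558 (decimal)
Compute 1330 + 2558 = 3888
Convert 3888 (decimal) → 3888 = 3×1000 + 8×100 + 88 → three thousand eight hundred eighty-eight (English words)
three thousand eight hundred eighty-eight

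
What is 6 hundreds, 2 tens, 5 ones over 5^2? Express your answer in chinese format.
Convert 6 hundreds, 2 tens, 5 ones (place-value notation) → 6×100 + 2×10 + 5 = 625 (decimal)
Convert 5^2 (power) → 25 (decimal)
Compute 625 ÷ 25 = 25
Convert 25 (decimal) → 25 = 2×10 + 5 → 二十五 (Chinese numeral)
二十五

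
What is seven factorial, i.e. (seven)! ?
Convert seven (English words) → 7 (decimal)
Compute 7! = 5040
5040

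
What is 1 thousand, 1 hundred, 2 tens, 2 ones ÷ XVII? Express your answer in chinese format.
Convert 1 thousand, 1 hundred, 2 tens, 2 ones (place-value notation) → 1×1000 + 1×100 + 2×10 + 2 = 1122 (decimal)
Convert XVII (Roman numeral) → 10 + 5 + 1 + 1 = 17 (decimal)
Compute 1122 ÷ 17 = 66
Convert 66 (decimal) → 66 = 6×10 + 6 → 六十六 (Chinese numeral)
六十六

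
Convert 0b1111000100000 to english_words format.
Convert 0b1111000100000 (binary) → 4096 + 2048 + 1024 + 512 + 32 = 7712 (decimal)
Convert 7712 (decimal) → 7712 = 7×1000 + 7×100 + 12 → seven thousand seven hundred twelve (English words)
seven thousand seven hundred twelve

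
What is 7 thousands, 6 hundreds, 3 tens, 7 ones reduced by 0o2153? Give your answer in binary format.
Convert 7 thousands, 6 hundreds, 3 tens, 7 ones (place-value notation) → 7×1000 + 6×100 + 3×10 + 7 = 7637 (decimal)
Convert 0o2153 (octal) → 2×512 + 1×64 + 5×8 + 3 = 1131 (decimal)
Compute 7637 - 1131 = 6506
Convert 6506 (decimal) → 6506 = 4096 + 2048 + 256 + 64 + 32 + 8 + 2 → 0b1100101101010 (binary)
0b1100101101010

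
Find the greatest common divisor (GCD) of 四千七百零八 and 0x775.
Convert 四千七百零八 (Chinese numeral) → 4×1000 + 7×100 + 8 = 4708 (decimal)
Convert 0x775 (hexadecimal) → 7×256 + 7×16 + 5 = 1909 (decimal)
Compute gcd(4708, 1909) = 1
1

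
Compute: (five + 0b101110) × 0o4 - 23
Convert five (English words) → 5 (decimal)
Convert 0b101110 (binary) → 32 + 8 + 4 + 2 = 46 (decimal)
Convert 0o4 (octal) → 4 (decimal)
Expression in decimal: (5 + 46) × 4 - 23
Parentheses first: 5 + 46 = 51
Multiply: 51 × 4 = 204
Subtract: 204 - 23 = 181
181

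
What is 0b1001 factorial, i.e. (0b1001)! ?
Convert 0b1001 (binary) → 8 + 1 = 9 (decimal)
Compute 9! = 362880
362880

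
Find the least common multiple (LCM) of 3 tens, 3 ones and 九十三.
Convert 3 tens, 3 ones (place-value notation) → 3×10 + 3 = 33 (decimal)
Convert 九十三 (Chinese numeral) → 9×10 + 3 = 93 (decimal)
Compute lcm(33, 93) = 1023
1023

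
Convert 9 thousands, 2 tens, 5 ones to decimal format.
Convert 9 thousands, 2 tens, 5 ones (place-value notation) → 9×1000 + 2×10 + 5 = 9025 (decimal)
9025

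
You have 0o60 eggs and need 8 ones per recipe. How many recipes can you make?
Convert 0o60 (octal) → 6×8 = 48 (decimal)
Convert 8 ones (place-value notation) → 8 (decimal)
Compute 48 ÷ 8 = 6
6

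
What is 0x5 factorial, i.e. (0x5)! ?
Convert 0x5 (hexadecimal) → 5 (decimal)
Compute 5! = 120
120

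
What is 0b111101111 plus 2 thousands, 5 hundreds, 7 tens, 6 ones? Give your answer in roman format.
Convert 0b111101111 (binary) → 256 + 128 + 64 + 32 + 8 + 4 + 2 + 1 = 495 (decimal)
Convert 2 thousands, 5 hundreds, 7 tens, 6 ones (place-value notation) → 2×1000 + 5×100 + 7×10 + 6 = 2576 (decimal)
Compute 495 + 2576 = 3071
Convert 3071 (decimal) → 3071 = 1000 + 1000 + 1000 + 50 + 10 + 10 + 1 → MMMLXXI (Roman numeral)
MMMLXXI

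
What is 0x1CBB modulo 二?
Convert 0x1CBB (hexadecimal) → 1×4096 + 12×256 + 11×16 + 11 = 7355 (decimal)
Convert 二 (Chinese numeral) → 2 (decimal)
Compute 7355 mod 2 = 1
1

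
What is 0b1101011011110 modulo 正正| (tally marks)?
Convert 0b1101011011110 (binary) → 4096 + 2048 + 512 + 128 + 64 + 16 + 8 + 4 + 2 = 6878 (decimal)
Convert 正正| (tally marks) → 5 + 5 + 1 = 11 (decimal)
Compute 6878 mod 11 = 3
3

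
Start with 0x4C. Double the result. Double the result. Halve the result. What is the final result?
Convert 0x4C (hexadecimal) → 4×16 + 12 = 76 (decimal)
Start: 76
76 × 2 = 152
152 × 2 = 304
304 ÷ 2 = 152
152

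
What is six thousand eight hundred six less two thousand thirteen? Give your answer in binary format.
Convert six thousand eight hundred six (English words) → 6×1000 + 8×100 + 6 = 6806 (decimal)
Convert two thousand thirteen (English words) → 2×1000 + 13 = 2013 (decimal)
Compute 6806 - 2013 = 4793
Convert 4793 (decimal) → 4793 = 4096 + 512 + 128 + 32 + 16 + 8 + 1 → 0b1001010111001 (binary)
0b1001010111001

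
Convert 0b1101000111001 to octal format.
Convert 0b1101000111001 (binary) → 4096 + 2048 + 512 + 32 + 16 + 8 + 1 = 6713 (decimal)
Convert 6713 (decimal) → 6713 = 1×4096 + 5×512 + 7×8 + 1 → 0o15071 (octal)
0o15071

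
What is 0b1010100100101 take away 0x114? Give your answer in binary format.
Convert 0b1010100100101 (binary) → 4096 + 1024 + 256 + 32 + 4 + 1 = 5413 (decimal)
Convert 0x114 (hexadecimal) → 1×256 + 1×16 + 4 = 276 (decimal)
Compute 5413 - 276 = 5137
Convert 5137 (decimal) → 5137 = 4096 + 1024 + 16 + 1 → 0b1010000010001 (binary)
0b1010000010001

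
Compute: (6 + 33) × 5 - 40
Parentheses first: 6 + 33 = 39
Multiply: 39 × 5 = 195
Subtract: 195 - 40 = 155
155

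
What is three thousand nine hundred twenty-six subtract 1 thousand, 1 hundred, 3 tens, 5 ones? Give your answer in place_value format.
Convert three thousand nine hundred twenty-six (English words) → 3×1000 + 9×100 + 26 = 3926 (decimal)
Convert 1 thousand, 1 hundred, 3 tens, 5 ones (place-value notation) → 1×1000 + 1×100 + 3×10 + 5 = 1135 (decimal)
Compute 3926 - 1135 = 2791
Convert 2791 (decimal) → 2791 = 2×1000 + 7×100 + 9×10 + 1 → 2 thousands, 7 hundreds, 9 tens, 1 one (place-value notation)
2 thousands, 7 hundreds, 9 tens, 1 one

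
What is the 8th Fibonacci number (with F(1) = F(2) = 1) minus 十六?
The 8th Fibonacci number (with F(1) = F(2) = 1): 1, 1, 2, 3, 5, 8, 13, 21 → 21
Convert 十六 (Chinese numeral) → 1×10 + 6 = 16 (decimal)
Compute 21 - 16 = 5
5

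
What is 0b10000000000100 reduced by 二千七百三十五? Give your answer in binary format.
Convert 0b10000000000100 (binary) → 8192 + 4 = 8196 (decimal)
Convert 二千七百三十五 (Chinese numeral) → 2×1000 + 7×100 + 3×10 + 5 = 2735 (decimal)
Compute 8196 - 2735 = 5461
Convert 5461 (decimal) → 5461 = 4096 + 1024 + 256 + 64 + 16 + 4 + 1 → 0b1010101010101 (binary)
0b1010101010101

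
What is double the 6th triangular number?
The 6th triangular number = 6×7/2 = 21
Compute 21 × 2 = 42
42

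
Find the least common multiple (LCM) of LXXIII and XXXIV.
Convert LXXIII (Roman numeral) → 50 + 10 + 10 + 1 + 1 + 1 = 73 (decimal)
Convert XXXIV (Roman numeral) → 10 + 10 + 10 + 4 = 34 (decimal)
Compute lcm(73, 34) = 2482
2482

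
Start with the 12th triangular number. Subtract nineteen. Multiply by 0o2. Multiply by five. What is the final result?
Convert the 12th triangular number (triangular index) → 12×13/2 = 78 (decimal)
Start: 78
Convert nineteen (English words) → 19 (decimal)
78 - 19 = 59
Convert 0o2 (octal) → 2 (decimal)
59 × 2 = 118
Convert five (English words) → 5 (decimal)
118 × 5 = 590
590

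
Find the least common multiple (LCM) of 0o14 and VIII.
Convert 0o14 (octal) → 1×8 + 4 = 12 (decimal)
Convert VIII (Roman numeral) → 5 + 1 + 1 + 1 = 8 (decimal)
Compute lcm(12, 8) = 24
24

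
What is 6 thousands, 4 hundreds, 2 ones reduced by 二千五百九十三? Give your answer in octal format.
Convert 6 thousands, 4 hundreds, 2 ones (place-value notation) → 6×1000 + 4×100 + 2 = 6402 (decimal)
Convert 二千五百九十三 (Chinese numeral) → 2×1000 + 5×100 + 9×10 + 3 = 2593 (decimal)
Compute 6402 - 2593 = 3809
Convert 3809 (decimal) → 3809 = 7×512 + 3×64 + 4×8 + 1 → 0o7341 (octal)
0o7341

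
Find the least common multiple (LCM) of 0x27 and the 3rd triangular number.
Convert 0x27 (hexadecimal) → 2×16 + 7 = 39 (decimal)
Convert the 3rd triangular number (triangular index) → 3×4/2 = 6 (decimal)
Compute lcm(39, 6) = 78
78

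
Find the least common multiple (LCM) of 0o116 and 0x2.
Convert 0o116 (octal) → 1×64 + 1×8 + 6 = 78 (decimal)
Convert 0x2 (hexadecimal) → 2 (decimal)
Compute lcm(78, 2) = 78
78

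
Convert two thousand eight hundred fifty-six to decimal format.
Convert two thousand eight hundred fifty-six (English words) → 2×1000 + 8×100 + 56 = 2856 (decimal)
2856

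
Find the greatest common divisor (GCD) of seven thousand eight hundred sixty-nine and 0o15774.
Convert seven thousand eight hundred sixty-nine (English words) → 7×1000 + 8×100 + 69 = 7869 (decimal)
Convert 0o15774 (octal) → 1×4096 + 5×512 + 7×64 + 7×8 + 4 = 7164 (decimal)
Compute gcd(7869, 7164) = 3
3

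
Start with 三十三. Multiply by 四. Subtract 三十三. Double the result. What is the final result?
Convert 三十三 (Chinese numeral) → 3×10 + 3 = 33 (decimal)
Start: 33
Convert 四 (Chinese numeral) → 4 (decimal)
33 × 4 = 132
Convert 三十三 (Chinese numeral) → 3×10 + 3 = 33 (decimal)
132 - 33 = 99
99 × 2 = 198
198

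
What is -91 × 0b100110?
Convert 0b100110 (binary) → 32 + 4 + 2 = 38 (decimal)
Compute -91 × 38 = -3458
-3458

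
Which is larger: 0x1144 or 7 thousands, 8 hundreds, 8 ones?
Convert 0x1144 (hexadecimal) → 1×4096 + 1×256 + 4×16 + 4 = 4420 (decimal)
Convert 7 thousands, 8 hundreds, 8 ones (place-value notation) → 7×1000 + 8×100 + 8 = 7808 (decimal)
Compare 4420 vs 7808: larger = 7808
7808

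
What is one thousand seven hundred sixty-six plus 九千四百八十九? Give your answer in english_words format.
Convert one thousand seven hundred sixty-six (English words) → 1×1000 + 7×100 + 66 = 1766 (decimal)
Convert 九千四百八十九 (Chinese numeral) → 9×1000 + 4×100 + 8×10 + 9 = 9489 (decimal)
Compute 1766 + 9489 = 11255
Convert 11255 (decimal) → 11255 = 11×1000 + 2×100 + 55 → eleven thousand two hundred fifty-five (English words)
eleven thousand two hundred fifty-five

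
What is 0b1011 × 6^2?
Convert 0b1011 (binary) → 8 + 2 + 1 = 11 (decimal)
Convert 6^2 (power) → 36 (decimal)
Compute 11 × 36 = 396
396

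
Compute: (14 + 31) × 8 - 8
Parentheses first: 14 + 31 = 45
Multiply: 45 × 8 = 360
Subtract: 360 - 8 = 352
352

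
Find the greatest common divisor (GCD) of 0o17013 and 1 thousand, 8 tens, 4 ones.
Convert 0o17013 (octal) → 1×4096 + 7×512 + 1×8 + 3 = 7691 (decimal)
Convert 1 thousand, 8 tens, 4 ones (place-value notation) → 1×1000 + 8×10 + 4 = 1084 (decimal)
Compute gcd(7691, 1084) = 1
1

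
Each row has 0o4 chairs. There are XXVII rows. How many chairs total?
Convert 0o4 (octal) → 4 (decimal)
Convert XXVII (Roman numeral) → 10 + 10 + 5 + 1 + 1 = 27 (decimal)
Compute 4 × 27 = 108
108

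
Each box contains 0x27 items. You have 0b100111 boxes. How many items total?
Convert 0x27 (hexadecimal) → 2×16 + 7 = 39 (decimal)
Convert 0b100111 (binary) → 32 + 4 + 2 + 1 = 39 (decimal)
Compute 39 × 39 = 1521
1521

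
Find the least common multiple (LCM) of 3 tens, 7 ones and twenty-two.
Convert 3 tens, 7 ones (place-value notation) → 3×10 + 7 = 37 (decimal)
Convert twenty-two (English words) → 22 (decimal)
Compute lcm(37, 22) = 814
814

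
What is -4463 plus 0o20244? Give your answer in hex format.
Convert 0o20244 (octal) → 2×4096 + 2×64 + 4×8 + 4 = 8356 (decimal)
Compute -4463 + 8356 = 3893
Convert 3893 (decimal) → 3893 = 15×256 + 3×16 + 5 → 0xF35 (hexadecimal)
0xF35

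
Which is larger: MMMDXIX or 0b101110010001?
Convert MMMDXIX (Roman numeral) → 1000 + 1000 + 1000 + 500 + 10 + 9 = 3519 (decimal)
Convert 0b101110010001 (binary) → 2048 + 512 + 256 + 128 + 16 + 1 = 2961 (decimal)
Compare 3519 vs 2961: larger = 3519
3519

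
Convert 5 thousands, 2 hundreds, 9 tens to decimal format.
Convert 5 thousands, 2 hundreds, 9 tens (place-value notation) → 5×1000 + 2×100 + 9×10 = 5290 (decimal)
5290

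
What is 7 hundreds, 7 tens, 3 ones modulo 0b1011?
Convert 7 hundreds, 7 tens, 3 ones (place-value notation) → 7×100 + 7×10 + 3 = 773 (decimal)
Convert 0b1011 (binary) → 8 + 2 + 1 = 11 (decimal)
Compute 773 mod 11 = 3
3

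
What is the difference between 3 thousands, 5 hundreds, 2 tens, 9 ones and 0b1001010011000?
Convert 3 thousands, 5 hundreds, 2 tens, 9 ones (place-value notation) → 3×1000 + 5×100 + 2×10 + 9 = 3529 (decimal)
Convert 0b1001010011000 (binary) → 4096 + 512 + 128 + 16 + 8 = 4760 (decimal)
Difference: |3529 - 4760| = 1231
1231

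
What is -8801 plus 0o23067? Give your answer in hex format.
Convert 0o23067 (octal) → 2×4096 + 3×512 + 6×8 + 7 = 9783 (decimal)
Compute -8801 + 9783 = 982
Convert 982 (decimal) → 982 = 3×256 + 13×16 + 6 → 0x3D6 (hexadecimal)
0x3D6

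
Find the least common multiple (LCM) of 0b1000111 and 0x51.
Convert 0b1000111 (binary) → 64 + 4 + 2 + 1 = 71 (decimal)
Convert 0x51 (hexadecimal) → 5×16 + 1 = 81 (decimal)
Compute lcm(71, 81) = 5751
5751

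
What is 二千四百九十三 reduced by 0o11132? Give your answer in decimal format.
Convert 二千四百九十三 (Chinese numeral) → 2×1000 + 4×100 + 9×10 + 3 = 2493 (decimal)
Convert 0o11132 (octal) → 1×4096 + 1×512 + 1×64 + 3×8 + 2 = 4698 (decimal)
Compute 2493 - 4698 = -2205
-2205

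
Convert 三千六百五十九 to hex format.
Convert 三千六百五十九 (Chinese numeral) → 3×1000 + 6×100 + 5×10 + 9 = 3659 (decimal)
Convert 3659 (decimal) → 3659 = 14×256 + 4×16 + 11 → 0xE4B (hexadecimal)
0xE4B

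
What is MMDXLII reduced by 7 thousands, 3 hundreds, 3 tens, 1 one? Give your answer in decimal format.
Convert MMDXLII (Roman numeral) → 1000 + 1000 + 500 + 40 + 1 + 1 = 2542 (decimal)
Convert 7 thousands, 3 hundreds, 3 tens, 1 one (place-value notation) → 7×1000 + 3×100 + 3×10 + 1 = 7331 (decimal)
Compute 2542 - 7331 = -4789
-4789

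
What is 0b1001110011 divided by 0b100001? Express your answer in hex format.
Convert 0b1001110011 (binary) → 512 + 64 + 32 + 16 + 2 + 1 = 627 (decimal)
Convert 0b100001 (binary) → 32 + 1 = 33 (decimal)
Compute 627 ÷ 33 = 19
Convert 19 (decimal) → 19 = 1×16 + 3 → 0x13 (hexadecimal)
0x13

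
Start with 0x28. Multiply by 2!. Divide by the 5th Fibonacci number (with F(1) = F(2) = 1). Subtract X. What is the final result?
Convert 0x28 (hexadecimal) → 2×16 + 8 = 40 (decimal)
Start: 40
Convert 2! (factorial) → 2 (decimal)
40 × 2 = 80
Convert the 5th Fibonacci number (with F(1) = F(2) = 1) (Fibonacci index) → 1, 1, 2, 3, 5 → 5 (decimal)
80 ÷ 5 = 16
Convert X (Roman numeral) → 10 (decimal)
16 - 10 = 6
6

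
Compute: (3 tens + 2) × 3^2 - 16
Convert 3 tens (place-value notation) → 3×10 = 30 (decimal)
Convert 3^2 (power) → 9 (decimal)
Expression in decimal: (30 + 2) × 9 - 16
Parentheses first: 30 + 2 = 32
Multiply: 32 × 9 = 288
Subtract: 288 - 16 = 272
272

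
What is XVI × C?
Convert XVI (Roman numeral) → 10 + 5 + 1 = 16 (decimal)
Convert C (Roman numeral) → 100 (decimal)
Compute 16 × 100 = 1600
1600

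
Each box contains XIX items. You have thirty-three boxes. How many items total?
Convert XIX (Roman numeral) → 10 + 9 = 19 (decimal)
Convert thirty-three (English words) → 33 (decimal)
Compute 19 × 33 = 627
627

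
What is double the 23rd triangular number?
The 23rd triangular number = 23×24/2 = 276
Compute 276 × 2 = 552
552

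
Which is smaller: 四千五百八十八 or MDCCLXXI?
Convert 四千五百八十八 (Chinese numeral) → 4×1000 + 5×100 + 8×10 + 8 = 4588 (decimal)
Convert MDCCLXXI (Roman numeral) → 1000 + 500 + 100 + 100 + 50 + 10 + 10 + 1 = 1771 (decimal)
Compare 4588 vs 1771: smaller = 1771
1771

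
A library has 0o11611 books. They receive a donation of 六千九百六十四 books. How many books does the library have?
Convert 0o11611 (octal) → 1×4096 + 1×512 + 6×64 + 1×8 + 1 = 5001 (decimal)
Convert 六千九百六十四 (Chinese numeral) → 6×1000 + 9×100 + 6×10 + 4 = 6964 (decimal)
Compute 5001 + 6964 = 11965
11965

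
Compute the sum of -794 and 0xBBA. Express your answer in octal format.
Convert 0xBBA (hexadecimal) → 11×256 + 11×16 + 10 = 3002 (decimal)
Compute -794 + 3002 = 2208
Convert 2208 (decimal) → 2208 = 4×512 + 2×64 + 4×8 → 0o4240 (octal)
0o4240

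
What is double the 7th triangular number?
The 7th triangular number = 7×8/2 = 28
Compute 28 × 2 = 56
56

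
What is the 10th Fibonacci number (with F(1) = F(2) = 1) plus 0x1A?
The 10th Fibonacci number (with F(1) = F(2) = 1): 1, 1, 2, 3, 5, 8, 13, 21, 34, 55 → 55
Convert 0x1A (hexadecimal) → 1×16 + 10 = 26 (decimal)
Compute 55 + 26 = 81
81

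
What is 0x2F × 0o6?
Convert 0x2F (hexadecimal) → 2×16 + 15 = 47 (decimal)
Convert 0o6 (octal) → 6 (decimal)
Compute 47 × 6 = 282
282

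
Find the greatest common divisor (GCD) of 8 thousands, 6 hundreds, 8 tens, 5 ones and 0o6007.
Convert 8 thousands, 6 hundreds, 8 tens, 5 ones (place-value notation) → 8×1000 + 6×100 + 8×10 + 5 = 8685 (decimal)
Convert 0o6007 (octal) → 6×512 + 7 = 3079 (decimal)
Compute gcd(8685, 3079) = 1
1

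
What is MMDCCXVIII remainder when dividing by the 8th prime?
Convert MMDCCXVIII (Roman numeral) → 1000 + 1000 + 500 + 100 + 100 + 10 + 5 + 1 + 1 + 1 = 2718 (decimal)
Convert the 8th prime (prime index) → 19 (decimal)
Compute 2718 mod 19 = 1
1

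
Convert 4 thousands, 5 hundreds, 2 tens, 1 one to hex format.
Convert 4 thousands, 5 hundreds, 2 tens, 1 one (place-value notation) → 4×1000 + 5×100 + 2×10 + 1 = 4521 (decimal)
Convert 4521 (decimal) → 4521 = 1×4096 + 1×256 + 10×16 + 9 → 0x11A9 (hexadecimal)
0x11A9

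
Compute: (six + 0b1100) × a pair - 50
Convert six (English words) → 6 (decimal)
Convert 0b1100 (binary) → 8 + 4 = 12 (decimal)
Convert a pair (colloquial) → 2 (decimal)
Expression in decimal: (6 + 12) × 2 - 50
Parentheses first: 6 + 12 = 18
Multiply: 18 × 2 = 36
Subtract: 36 - 50 = -14
-14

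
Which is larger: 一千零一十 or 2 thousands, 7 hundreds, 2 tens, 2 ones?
Convert 一千零一十 (Chinese numeral) → 1×1000 + 1×10 = 1010 (decimal)
Convert 2 thousands, 7 hundreds, 2 tens, 2 ones (place-value notation) → 2×1000 + 7×100 + 2×10 + 2 = 2722 (decimal)
Compare 1010 vs 2722: larger = 2722
2722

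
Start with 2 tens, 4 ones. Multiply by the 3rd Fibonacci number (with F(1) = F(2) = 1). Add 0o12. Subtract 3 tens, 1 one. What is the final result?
Convert 2 tens, 4 ones (place-value notation) → 2×10 + 4 = 24 (decimal)
Start: 24
Convert the 3rd Fibonacci number (with F(1) = F(2) = 1) (Fibonacci index) → 1, 1, 2 → 2 (decimal)
24 × 2 = 48
Convert 0o12 (octal) → 1×8 + 2 = 10 (decimal)
48 + 10 = 58
Convert 3 tens, 1 one (place-value notation) → 3×10 + 1 = 31 (decimal)
58 - 31 = 27
27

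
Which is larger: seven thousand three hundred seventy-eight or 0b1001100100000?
Convert seven thousand three hundred seventy-eight (English words) → 7×1000 + 3×100 + 78 = 7378 (decimal)
Convert 0b1001100100000 (binary) → 4096 + 512 + 256 + 32 = 4896 (decimal)
Compare 7378 vs 4896: larger = 7378
7378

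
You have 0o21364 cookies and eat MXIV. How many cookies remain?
Convert 0o21364 (octal) → 2×4096 + 1×512 + 3×64 + 6×8 + 4 = 8948 (decimal)
Convert MXIV (Roman numeral) → 1000 + 10 + 4 = 1014 (decimal)
Compute 8948 - 1014 = 7934
7934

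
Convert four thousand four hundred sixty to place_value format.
Convert four thousand four hundred sixty (English words) → 4×1000 + 4×100 + 60 = 4460 (decimal)
Convert 4460 (decimal) → 4460 = 4×1000 + 4×100 + 6×10 → 4 thousands, 4 hundreds, 6 tens (place-value notation)
4 thousands, 4 hundreds, 6 tens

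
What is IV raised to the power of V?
Convert IV (Roman numeral) → 4 (decimal)
Convert V (Roman numeral) → 5 (decimal)
Compute 4 ^ 5 = 1024
1024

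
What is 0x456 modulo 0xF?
Convert 0x456 (hexadecimal) → 4×256 + 5×16 + 6 = 1110 (decimal)
Convert 0xF (hexadecimal) → 15 (decimal)
Compute 1110 mod 15 = 0
0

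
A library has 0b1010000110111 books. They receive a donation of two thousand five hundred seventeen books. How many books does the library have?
Convert 0b1010000110111 (binary) → 4096 + 1024 + 32 + 16 + 4 + 2 + 1 = 5175 (decimal)
Convert two thousand five hundred seventeen (English words) → 2×1000 + 5×100 + 17 = 2517 (decimal)
Compute 5175 + 2517 = 7692
7692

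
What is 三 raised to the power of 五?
Convert 三 (Chinese numeral) → 3 (decimal)
Convert 五 (Chinese numeral) → 5 (decimal)
Compute 3 ^ 5 = 243
243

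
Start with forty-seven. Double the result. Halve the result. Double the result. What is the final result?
Convert forty-seven (English words) → 47 (decimal)
Start: 47
47 × 2 = 94
94 ÷ 2 = 47
47 × 2 = 94
94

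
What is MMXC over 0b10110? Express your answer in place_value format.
Convert MMXC (Roman numeral) → 1000 + 1000 + 90 = 2090 (decimal)
Convert 0b10110 (binary) → 16 + 4 + 2 = 22 (decimal)
Compute 2090 ÷ 22 = 95
Convert 95 (decimal) → 95 = 9×10 + 5 → 9 tens, 5 ones (place-value notation)
9 tens, 5 ones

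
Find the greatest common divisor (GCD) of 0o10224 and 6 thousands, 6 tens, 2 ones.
Convert 0o10224 (octal) → 1×4096 + 2×64 + 2×8 + 4 = 4244 (decimal)
Convert 6 thousands, 6 tens, 2 ones (place-value notation) → 6×1000 + 6×10 + 2 = 6062 (decimal)
Compute gcd(4244, 6062) = 2
2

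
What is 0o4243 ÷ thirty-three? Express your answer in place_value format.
Convert 0o4243 (octal) → 4×512 + 2×64 + 4×8 + 3 = 2211 (decimal)
Convert thirty-three (English words) → 33 (decimal)
Compute 2211 ÷ 33 = 67
Convert 67 (decimal) → 67 = 6×10 + 7 → 6 tens, 7 ones (place-value notation)
6 tens, 7 ones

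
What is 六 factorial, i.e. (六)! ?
Convert 六 (Chinese numeral) → 6 (decimal)
Compute 6! = 720
720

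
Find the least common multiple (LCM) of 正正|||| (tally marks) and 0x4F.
Convert 正正|||| (tally marks) → 5 + 5 + 4 = 14 (decimal)
Convert 0x4F (hexadecimal) → 4×16 + 15 = 79 (decimal)
Compute lcm(14, 79) = 1106
1106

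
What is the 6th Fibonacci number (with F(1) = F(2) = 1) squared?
The 6th Fibonacci number (with F(1) = F(2) = 1): 1, 1, 2, 3, 5, 8 → 8
Compute 8² = 8 × 8 = 64
64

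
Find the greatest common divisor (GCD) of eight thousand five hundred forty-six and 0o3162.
Convert eight thousand five hundred forty-six (English words) → 8×1000 + 5×100 + 46 = 8546 (decimal)
Convert 0o3162 (octal) → 3×512 + 1×64 + 6×8 + 2 = 1650 (decimal)
Compute gcd(8546, 1650) = 2
2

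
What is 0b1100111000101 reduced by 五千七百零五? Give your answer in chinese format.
Convert 0b1100111000101 (binary) → 4096 + 2048 + 256 + 128 + 64 + 4 + 1 = 6597 (decimal)
Convert 五千七百零五 (Chinese numeral) → 5×1000 + 7×100 + 5 = 5705 (decimal)
Compute 6597 - 5705 = 892
Convert 892 (decimal) → 892 = 8×100 + 9×10 + 2 → 八百九十二 (Chinese numeral)
八百九十二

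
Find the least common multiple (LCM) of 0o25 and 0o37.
Convert 0o25 (octal) → 2×8 + 5 = 21 (decimal)
Convert 0o37 (octal) → 3×8 + 7 = 31 (decimal)
Compute lcm(21, 31) = 651
651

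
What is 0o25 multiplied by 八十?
Convert 0o25 (octal) → 2×8 + 5 = 21 (decimal)
Convert 八十 (Chinese numeral) → 8×10 = 80 (decimal)
Compute 21 × 80 = 1680
1680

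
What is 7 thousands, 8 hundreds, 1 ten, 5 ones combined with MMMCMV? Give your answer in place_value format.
Convert 7 thousands, 8 hundreds, 1 ten, 5 ones (place-value notation) → 7×1000 + 8×100 + 1×10 + 5 = 7815 (decimal)
Convert MMMCMV (Roman numeral) → 1000 + 1000 + 1000 + 900 + 5 = 3905 (decimal)
Compute 7815 + 3905 = 11720
Convert 11720 (decimal) → 11720 = 11×1000 + 7×100 + 2×10 → 11 thousands, 7 hundreds, 2 tens (place-value notation)
11 thousands, 7 hundreds, 2 tens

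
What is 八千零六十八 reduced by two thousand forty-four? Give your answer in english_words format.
Convert 八千零六十八 (Chinese numeral) → 8×1000 + 6×10 + 8 = 8068 (decimal)
Convert two thousand forty-four (English words) → 2×1000 + 44 = 2044 (decimal)
Compute 8068 - 2044 = 6024
Convert 6024 (decimal) → 6024 = 6×1000 + 24 → six thousand twenty-four (English words)
six thousand twenty-four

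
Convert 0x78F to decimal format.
Convert 0x78F (hexadecimal) → 7×256 + 8×16 + 15 = 1935 (decimal)
1935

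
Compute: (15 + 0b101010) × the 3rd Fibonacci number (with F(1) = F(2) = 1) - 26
Convert 0b101010 (binary) → 32 + 8 + 2 = 42 (decimal)
Convert the 3rd Fibonacci number (with F(1) = F(2) = 1) (Fibonacci index) → 1, 1, 2 → 2 (decimal)
Expression in decimal: (15 + 42) × 2 - 26
Parentheses first: 15 + 42 = 57
Multiply: 57 × 2 = 114
Subtract: 114 - 26 = 88
88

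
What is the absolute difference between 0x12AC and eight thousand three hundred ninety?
Convert 0x12AC (hexadecimal) → 1×4096 + 2×256 + 10×16 + 12 = 4780 (decimal)
Convert eight thousand three hundred ninety (English words) → 8×1000 + 3×100 + 90 = 8390 (decimal)
Compute |4780 - 8390| = 3610
3610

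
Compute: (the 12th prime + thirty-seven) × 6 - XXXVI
Convert the 12th prime (prime index) → 37 (decimal)
Convert thirty-seven (English words) → 37 (decimal)
Convert XXXVI (Roman numeral) → 10 + 10 + 10 + 5 + 1 = 36 (decimal)
Expression in decimal: (37 + 37) × 6 - 36
Parentheses first: 37 + 37 = 74
Multiply: 74 × 6 = 444
Subtract: 444 - 36 = 408
408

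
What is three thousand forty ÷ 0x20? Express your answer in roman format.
Convert three thousand forty (English words) → 3×1000 + 40 = 3040 (decimal)
Convert 0x20 (hexadecimal) → 2×16 = 32 (decimal)
Compute 3040 ÷ 32 = 95
Convert 95 (decimal) → 95 = 90 + 5 → XCV (Roman numeral)
XCV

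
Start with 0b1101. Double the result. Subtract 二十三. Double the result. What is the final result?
Convert 0b1101 (binary) → 8 + 4 + 1 = 13 (decimal)
Start: 13
13 × 2 = 26
Convert 二十三 (Chinese numeral) → 2×10 + 3 = 23 (decimal)
26 - 23 = 3
3 × 2 = 6
6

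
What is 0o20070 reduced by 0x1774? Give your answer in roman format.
Convert 0o20070 (octal) → 2×4096 + 7×8 = 8248 (decimal)
Convert 0x1774 (hexadecimal) → 1×4096 + 7×256 + 7×16 + 4 = 6004 (decimal)
Compute 8248 - 6004 = 2244
Convert 2244 (decimal) → 2244 = 1000 + 1000 + 100 + 100 + 40 + 4 → MMCCXLIV (Roman numeral)
MMCCXLIV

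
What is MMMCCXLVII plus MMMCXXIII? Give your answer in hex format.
Convert MMMCCXLVII (Roman numeral) → 1000 + 1000 + 1000 + 100 + 100 + 40 + 5 + 1 + 1 = 3247 (decimal)
Convert MMMCXXIII (Roman numeral) → 1000 + 1000 + 1000 + 100 + 10 + 10 + 1 + 1 + 1 = 3123 (decimal)
Compute 3247 + 3123 = 6370
Convert 6370 (decimal) → 6370 = 1×4096 + 8×256 + 14×16 + 2 → 0x18E2 (hexadecimal)
0x18E2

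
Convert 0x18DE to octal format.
Convert 0x18DE (hexadecimal) → 1×4096 + 8×256 + 13×16 + 14 = 6366 (decimal)
Convert 6366 (decimal) → 6366 = 1×4096 + 4×512 + 3×64 + 3×8 + 6 → 0o14336 (octal)
0o14336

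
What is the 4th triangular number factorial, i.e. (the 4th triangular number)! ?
Convert the 4th triangular number (triangular index) → 4×5/2 = 10 (decimal)
Compute 10! = 3628800
3628800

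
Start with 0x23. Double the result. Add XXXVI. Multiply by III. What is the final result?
Convert 0x23 (hexadecimal) → 2×16 + 3 = 35 (decimal)
Start: 35
35 × 2 = 70
Convert XXXVI (Roman numeral) → 10 + 10 + 10 + 5 + 1 = 36 (decimal)
70 + 36 = 106
Convert III (Roman numeral) → 1 + 1 + 1 = 3 (decimal)
106 × 3 = 318
318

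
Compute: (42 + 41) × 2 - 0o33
Convert 0o33 (octal) → 3×8 + 3 = 27 (decimal)
Expression in decimal: (42 + 41) × 2 - 27
Parentheses first: 42 + 41 = 83
Multiply: 83 × 2 = 166
Subtract: 166 - 27 = 139
139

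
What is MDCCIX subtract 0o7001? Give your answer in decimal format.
Convert MDCCIX (Roman numeral) → 1000 + 500 + 100 + 100 + 9 = 1709 (decimal)
Convert 0o7001 (octal) → 7×512 + 1 = 3585 (decimal)
Compute 1709 - 3585 = -1876
-1876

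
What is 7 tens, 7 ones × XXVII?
Convert 7 tens, 7 ones (place-value notation) → 7×10 + 7 = 77 (decimal)
Convert XXVII (Roman numeral) → 10 + 10 + 5 + 1 + 1 = 27 (decimal)
Compute 77 × 27 = 2079
2079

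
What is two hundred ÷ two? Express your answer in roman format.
Convert two hundred (English words) → 2×100 = 200 (decimal)
Convert two (English words) → 2 (decimal)
Compute 200 ÷ 2 = 100
Convert 100 (decimal) → C (Roman numeral)
C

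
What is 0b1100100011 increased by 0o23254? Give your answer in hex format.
Convert 0b1100100011 (binary) → 512 + 256 + 32 + 2 + 1 = 803 (decimal)
Convert 0o23254 (octal) → 2×4096 + 3×512 + 2×64 + 5×8 + 4 = 9900 (decimal)
Compute 803 + 9900 = 10703
Convert 10703 (decimal) → 10703 = 2×4096 + 9×256 + 12×16 + 15 → 0x29CF (hexadecimal)
0x29CF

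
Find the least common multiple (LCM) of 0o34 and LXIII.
Convert 0o34 (octal) → 3×8 + 4 = 28 (decimal)
Convert LXIII (Roman numeral) → 50 + 10 + 1 + 1 + 1 = 63 (decimal)
Compute lcm(28, 63) = 252
252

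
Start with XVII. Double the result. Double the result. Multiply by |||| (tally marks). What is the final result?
Convert XVII (Roman numeral) → 10 + 5 + 1 + 1 = 17 (decimal)
Start: 17
17 × 2 = 34
34 × 2 = 68
Convert |||| (tally marks) → 4 (decimal)
68 × 4 = 272
272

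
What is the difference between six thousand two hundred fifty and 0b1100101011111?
Convert six thousand two hundred fifty (English words) → 6×1000 + 2×100 + 50 = 6250 (decimal)
Convert 0b1100101011111 (binary) → 4096 + 2048 + 256 + 64 + 16 + 8 + 4 + 2 + 1 = 6495 (decimal)
Difference: |6250 - 6495| = 245
245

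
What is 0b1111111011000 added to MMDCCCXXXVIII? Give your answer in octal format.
Convert 0b1111111011000 (binary) → 4096 + 2048 + 1024 + 512 + 256 + 128 + 64 + 16 + 8 = 8152 (decimal)
Convert MMDCCCXXXVIII (Roman numeral) → 1000 + 1000 + 500 + 100 + 100 + 100 + 10 + 10 + 10 + 5 + 1 + 1 + 1 = 2838 (decimal)
Compute 8152 + 2838 = 10990
Convert 10990 (decimal) → 10990 = 2×4096 + 5×512 + 3×64 + 5×8 + 6 → 0o25356 (octal)
0o25356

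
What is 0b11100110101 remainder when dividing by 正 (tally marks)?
Convert 0b11100110101 (binary) → 1024 + 512 + 256 + 32 + 16 + 4 + 1 = 1845 (decimal)
Convert 正 (tally marks) → 5 (decimal)
Compute 1845 mod 5 = 0
0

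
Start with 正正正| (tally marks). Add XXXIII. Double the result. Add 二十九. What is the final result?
Convert 正正正| (tally marks) → 5 + 5 + 5 + 1 = 16 (decimal)
Start: 16
Convert XXXIII (Roman numeral) → 10 + 10 + 10 + 1 + 1 + 1 = 33 (decimal)
16 + 33 = 49
49 × 2 = 98
Convert 二十九 (Chinese numeral) → 2×10 + 9 = 29 (decimal)
98 + 29 = 127
127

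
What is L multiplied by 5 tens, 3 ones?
Convert L (Roman numeral) → 50 (decimal)
Convert 5 tens, 3 ones (place-value notation) → 5×10 + 3 = 53 (decimal)
Compute 50 × 53 = 2650
2650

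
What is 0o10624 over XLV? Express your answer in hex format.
Convert 0o10624 (octal) → 1×4096 + 6×64 + 2×8 + 4 = 4500 (decimal)
Convert XLV (Roman numeral) → 40 + 5 = 45 (decimal)
Compute 4500 ÷ 45 = 100
Convert 100 (decimal) → 100 = 6×16 + 4 → 0x64 (hexadecimal)
0x64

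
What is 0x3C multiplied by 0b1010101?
Convert 0x3C (hexadecimal) → 3×16 + 12 = 60 (decimal)
Convert 0b1010101 (binary) → 64 + 16 + 4 + 1 = 85 (decimal)
Compute 60 × 85 = 5100
5100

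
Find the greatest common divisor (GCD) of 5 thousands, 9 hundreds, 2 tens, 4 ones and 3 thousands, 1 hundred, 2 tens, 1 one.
Convert 5 thousands, 9 hundreds, 2 tens, 4 ones (place-value notation) → 5×1000 + 9×100 + 2×10 + 4 = 5924 (decimal)
Convert 3 thousands, 1 hundred, 2 tens, 1 one (place-value notation) → 3×1000 + 1×100 + 2×10 + 1 = 3121 (decimal)
Compute gcd(5924, 3121) = 1
1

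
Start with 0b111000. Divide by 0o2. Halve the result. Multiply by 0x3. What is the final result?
Convert 0b111000 (binary) → 32 + 16 + 8 = 56 (decimal)
Start: 56
Convert 0o2 (octal) → 2 (decimal)
56 ÷ 2 = 28
28 ÷ 2 = 14
Convert 0x3 (hexadecimal) → 3 (decimal)
14 × 3 = 42
42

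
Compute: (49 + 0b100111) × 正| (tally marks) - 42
Convert 0b100111 (binary) → 32 + 4 + 2 + 1 = 39 (decimal)
Convert 正| (tally marks) → 5 + 1 = 6 (decimal)
Expression in decimal: (49 + 39) × 6 - 42
Parentheses first: 49 + 39 = 88
Multiply: 88 × 6 = 528
Subtract: 528 - 42 = 486
486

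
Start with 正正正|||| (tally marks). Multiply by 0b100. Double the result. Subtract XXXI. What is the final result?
Convert 正正正|||| (tally marks) → 5 + 5 + 5 + 4 = 19 (decimal)
Start: 19
Convert 0b100 (binary) → 4 (decimal)
19 × 4 = 76
76 × 2 = 152
Convert XXXI (Roman numeral) → 10 + 10 + 10 + 1 = 31 (decimal)
152 - 31 = 121
121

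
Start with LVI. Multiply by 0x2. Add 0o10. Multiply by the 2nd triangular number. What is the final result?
Convert LVI (Roman numeral) → 50 + 5 + 1 = 56 (decimal)
Start: 56
Convert 0x2 (hexadecimal) → 2 (decimal)
56 × 2 = 112
Convert 0o10 (octal) → 1×8 = 8 (decimal)
112 + 8 = 120
Convert the 2nd triangular number (triangular index) → 2×3/2 = 3 (decimal)
120 × 3 = 360
360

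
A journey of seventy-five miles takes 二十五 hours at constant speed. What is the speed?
Convert seventy-five (English words) → 75 (decimal)
Convert 二十五 (Chinese numeral) → 2×10 + 5 = 25 (decimal)
Compute 75 ÷ 25 = 3
3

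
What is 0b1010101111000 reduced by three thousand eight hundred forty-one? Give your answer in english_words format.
Convert 0b1010101111000 (binary) → 4096 + 1024 + 256 + 64 + 32 + 16 + 8 = 5496 (decimal)
Convert three thousand eight hundred forty-one (English words) → 3×1000 + 8×100 + 41 = 3841 (decimal)
Compute 5496 - 3841 = 1655
Convert 1655 (decimal) → 1655 = 1×1000 + 6×100 + 55 → one thousand six hundred fifty-five (English words)
one thousand six hundred fifty-five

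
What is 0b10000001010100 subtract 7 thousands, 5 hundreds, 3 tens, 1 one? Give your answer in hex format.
Convert 0b10000001010100 (binary) → 8192 + 64 + 16 + 4 = 8276 (decimal)
Convert 7 thousands, 5 hundreds, 3 tens, 1 one (place-value notation) → 7×1000 + 5×100 + 3×10 + 1 = 7531 (decimal)
Compute 8276 - 7531 = 745
Convert 745 (decimal) → 745 = 2×256 + 14×16 + 9 → 0x2E9 (hexadecimal)
0x2E9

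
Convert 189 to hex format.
Convert 189 (decimal) → 189 = 11×16 + 13 → 0xBD (hexadecimal)
0xBD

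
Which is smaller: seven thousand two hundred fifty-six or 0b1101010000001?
Convert seven thousand two hundred fifty-six (English words) → 7×1000 + 2×100 + 56 = 7256 (decimal)
Convert 0b1101010000001 (binary) → 4096 + 2048 + 512 + 128 + 1 = 6785 (decimal)
Compare 7256 vs 6785: smaller = 6785
6785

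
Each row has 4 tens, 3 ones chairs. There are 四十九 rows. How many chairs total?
Convert 4 tens, 3 ones (place-value notation) → 4×10 + 3 = 43 (decimal)
Convert 四十九 (Chinese numeral) → 4×10 + 9 = 49 (decimal)
Compute 43 × 49 = 2107
2107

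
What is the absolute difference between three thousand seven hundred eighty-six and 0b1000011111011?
Convert three thousand seven hundred eighty-six (English words) → 3×1000 + 7×100 + 86 = 3786 (decimal)
Convert 0b1000011111011 (binary) → 4096 + 128 + 64 + 32 + 16 + 8 + 2 + 1 = 4347 (decimal)
Compute |3786 - 4347| = 561
561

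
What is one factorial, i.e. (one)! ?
Convert one (English words) → 1 (decimal)
Compute 1! = 1
1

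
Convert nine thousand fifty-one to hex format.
Convert nine thousand fifty-one (English words) → 9×1000 + 51 = 9051 (decimal)
Convert 9051 (decimal) → 9051 = 2×4096 + 3×256 + 5×16 + 11 → 0x235B (hexadecimal)
0x235B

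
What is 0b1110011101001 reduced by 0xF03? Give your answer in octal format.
Convert 0b1110011101001 (binary) → 4096 + 2048 + 1024 + 128 + 64 + 32 + 8 + 1 = 7401 (decimal)
Convert 0xF03 (hexadecimal) → 15×256 + 3 = 3843 (decimal)
Compute 7401 - 3843 = 3558
Convert 3558 (decimal) → 3558 = 6×512 + 7×64 + 4×8 + 6 → 0o6746 (octal)
0o6746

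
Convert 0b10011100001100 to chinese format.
Convert 0b10011100001100 (binary) → 8192 + 1024 + 512 + 256 + 8 + 4 = 9996 (decimal)
Convert 9996 (decimal) → 9996 = 9×1000 + 9×100 + 9×10 + 6 → 九千九百九十六 (Chinese numeral)
九千九百九十六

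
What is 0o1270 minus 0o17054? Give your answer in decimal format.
Convert 0o1270 (octal) → 1×512 + 2×64 + 7×8 = 696 (decimal)
Convert 0o17054 (octal) → 1×4096 + 7×512 + 5×8 + 4 = 7724 (decimal)
Compute 696 - 7724 = -7028
-7028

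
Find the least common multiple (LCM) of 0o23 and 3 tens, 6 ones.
Convert 0o23 (octal) → 2×8 + 3 = 19 (decimal)
Convert 3 tens, 6 ones (place-value notation) → 3×10 + 6 = 36 (decimal)
Compute lcm(19, 36) = 684
684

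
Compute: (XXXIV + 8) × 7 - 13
Convert XXXIV (Roman numeral) → 10 + 10 + 10 + 4 = 34 (decimal)
Expression in decimal: (34 + 8) × 7 - 13
Parentheses first: 34 + 8 = 42
Multiply: 42 × 7 = 294
Subtract: 294 - 13 = 281
281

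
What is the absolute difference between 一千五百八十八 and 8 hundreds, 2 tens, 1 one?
Convert 一千五百八十八 (Chinese numeral) → 1×1000 + 5×100 + 8×10 + 8 = 1588 (decimal)
Convert 8 hundreds, 2 tens, 1 one (place-value notation) → 8×100 + 2×10 + 1 = 821 (decimal)
Compute |1588 - 821| = 767
767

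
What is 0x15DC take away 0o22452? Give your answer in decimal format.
Convert 0x15DC (hexadecimal) → 1×4096 + 5×256 + 13×16 + 12 = 5596 (decimal)
Convert 0o22452 (octal) → 2×4096 + 2×512 + 4×64 + 5×8 + 2 = 9514 (decimal)
Compute 5596 - 9514 = -3918
-3918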